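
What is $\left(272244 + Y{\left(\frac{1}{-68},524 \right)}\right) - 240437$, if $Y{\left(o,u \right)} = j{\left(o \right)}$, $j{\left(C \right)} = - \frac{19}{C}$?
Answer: $33099$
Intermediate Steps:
$Y{\left(o,u \right)} = - \frac{19}{o}$
$\left(272244 + Y{\left(\frac{1}{-68},524 \right)}\right) - 240437 = \left(272244 - \frac{19}{\frac{1}{-68}}\right) - 240437 = \left(272244 - \frac{19}{- \frac{1}{68}}\right) - 240437 = \left(272244 - -1292\right) - 240437 = \left(272244 + 1292\right) - 240437 = 273536 - 240437 = 33099$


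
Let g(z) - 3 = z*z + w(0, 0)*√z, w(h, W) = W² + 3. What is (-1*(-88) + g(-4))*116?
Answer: 12412 + 696*I ≈ 12412.0 + 696.0*I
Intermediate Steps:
w(h, W) = 3 + W²
g(z) = 3 + z² + 3*√z (g(z) = 3 + (z*z + (3 + 0²)*√z) = 3 + (z² + (3 + 0)*√z) = 3 + (z² + 3*√z) = 3 + z² + 3*√z)
(-1*(-88) + g(-4))*116 = (-1*(-88) + (3 + (-4)² + 3*√(-4)))*116 = (88 + (3 + 16 + 3*(2*I)))*116 = (88 + (3 + 16 + 6*I))*116 = (88 + (19 + 6*I))*116 = (107 + 6*I)*116 = 12412 + 696*I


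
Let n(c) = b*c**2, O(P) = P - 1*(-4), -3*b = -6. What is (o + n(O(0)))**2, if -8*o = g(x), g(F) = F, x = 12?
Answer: 3721/4 ≈ 930.25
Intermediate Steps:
b = 2 (b = -1/3*(-6) = 2)
O(P) = 4 + P (O(P) = P + 4 = 4 + P)
n(c) = 2*c**2
o = -3/2 (o = -1/8*12 = -3/2 ≈ -1.5000)
(o + n(O(0)))**2 = (-3/2 + 2*(4 + 0)**2)**2 = (-3/2 + 2*4**2)**2 = (-3/2 + 2*16)**2 = (-3/2 + 32)**2 = (61/2)**2 = 3721/4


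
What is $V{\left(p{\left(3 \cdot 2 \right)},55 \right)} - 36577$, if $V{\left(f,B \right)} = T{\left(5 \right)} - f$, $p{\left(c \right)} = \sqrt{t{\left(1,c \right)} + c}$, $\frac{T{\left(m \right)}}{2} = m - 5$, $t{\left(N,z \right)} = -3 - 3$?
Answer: $-36577$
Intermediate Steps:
$t{\left(N,z \right)} = -6$
$T{\left(m \right)} = -10 + 2 m$ ($T{\left(m \right)} = 2 \left(m - 5\right) = 2 \left(-5 + m\right) = -10 + 2 m$)
$p{\left(c \right)} = \sqrt{-6 + c}$
$V{\left(f,B \right)} = - f$ ($V{\left(f,B \right)} = \left(-10 + 2 \cdot 5\right) - f = \left(-10 + 10\right) - f = 0 - f = - f$)
$V{\left(p{\left(3 \cdot 2 \right)},55 \right)} - 36577 = - \sqrt{-6 + 3 \cdot 2} - 36577 = - \sqrt{-6 + 6} - 36577 = - \sqrt{0} - 36577 = \left(-1\right) 0 - 36577 = 0 - 36577 = -36577$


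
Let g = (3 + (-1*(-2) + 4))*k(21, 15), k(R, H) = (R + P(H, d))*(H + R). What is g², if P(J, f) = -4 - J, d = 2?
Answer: 419904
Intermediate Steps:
k(R, H) = (H + R)*(-4 + R - H) (k(R, H) = (R + (-4 - H))*(H + R) = (-4 + R - H)*(H + R) = (H + R)*(-4 + R - H))
g = 648 (g = (3 + (-1*(-2) + 4))*(21² - 1*15² - 4*15 - 4*21) = (3 + (2 + 4))*(441 - 1*225 - 60 - 84) = (3 + 6)*(441 - 225 - 60 - 84) = 9*72 = 648)
g² = 648² = 419904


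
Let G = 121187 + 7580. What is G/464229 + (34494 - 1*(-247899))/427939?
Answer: 186199441210/198661694031 ≈ 0.93727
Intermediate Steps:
G = 128767
G/464229 + (34494 - 1*(-247899))/427939 = 128767/464229 + (34494 - 1*(-247899))/427939 = 128767*(1/464229) + (34494 + 247899)*(1/427939) = 128767/464229 + 282393*(1/427939) = 128767/464229 + 282393/427939 = 186199441210/198661694031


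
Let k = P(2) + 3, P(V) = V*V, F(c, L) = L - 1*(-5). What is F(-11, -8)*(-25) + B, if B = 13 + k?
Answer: 95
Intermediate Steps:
F(c, L) = 5 + L (F(c, L) = L + 5 = 5 + L)
P(V) = V²
k = 7 (k = 2² + 3 = 4 + 3 = 7)
B = 20 (B = 13 + 7 = 20)
F(-11, -8)*(-25) + B = (5 - 8)*(-25) + 20 = -3*(-25) + 20 = 75 + 20 = 95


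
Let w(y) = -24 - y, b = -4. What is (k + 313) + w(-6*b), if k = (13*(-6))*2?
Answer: 109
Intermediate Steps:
k = -156 (k = -78*2 = -156)
(k + 313) + w(-6*b) = (-156 + 313) + (-24 - (-6)*(-4)) = 157 + (-24 - 1*24) = 157 + (-24 - 24) = 157 - 48 = 109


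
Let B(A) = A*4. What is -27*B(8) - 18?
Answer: -882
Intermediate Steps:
B(A) = 4*A
-27*B(8) - 18 = -108*8 - 18 = -27*32 - 18 = -864 - 18 = -882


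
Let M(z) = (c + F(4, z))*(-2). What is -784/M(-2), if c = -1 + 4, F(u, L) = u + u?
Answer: 392/11 ≈ 35.636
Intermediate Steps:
F(u, L) = 2*u
c = 3
M(z) = -22 (M(z) = (3 + 2*4)*(-2) = (3 + 8)*(-2) = 11*(-2) = -22)
-784/M(-2) = -784/(-22) = -784*(-1/22) = 392/11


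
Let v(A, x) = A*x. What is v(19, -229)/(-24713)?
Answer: 4351/24713 ≈ 0.17606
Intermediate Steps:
v(19, -229)/(-24713) = (19*(-229))/(-24713) = -4351*(-1/24713) = 4351/24713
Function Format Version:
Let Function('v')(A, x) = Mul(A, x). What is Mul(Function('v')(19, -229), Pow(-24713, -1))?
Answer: Rational(4351, 24713) ≈ 0.17606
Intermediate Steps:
Mul(Function('v')(19, -229), Pow(-24713, -1)) = Mul(Mul(19, -229), Pow(-24713, -1)) = Mul(-4351, Rational(-1, 24713)) = Rational(4351, 24713)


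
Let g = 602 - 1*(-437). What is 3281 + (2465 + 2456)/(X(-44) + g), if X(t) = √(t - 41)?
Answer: 3547300205/1079606 - 4921*I*√85/1079606 ≈ 3285.7 - 0.042024*I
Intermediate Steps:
g = 1039 (g = 602 + 437 = 1039)
X(t) = √(-41 + t)
3281 + (2465 + 2456)/(X(-44) + g) = 3281 + (2465 + 2456)/(√(-41 - 44) + 1039) = 3281 + 4921/(√(-85) + 1039) = 3281 + 4921/(I*√85 + 1039) = 3281 + 4921/(1039 + I*√85)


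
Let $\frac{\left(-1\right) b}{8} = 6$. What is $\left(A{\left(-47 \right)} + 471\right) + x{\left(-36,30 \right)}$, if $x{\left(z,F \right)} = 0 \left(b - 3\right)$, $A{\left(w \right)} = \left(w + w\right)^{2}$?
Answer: $9307$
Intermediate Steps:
$b = -48$ ($b = \left(-8\right) 6 = -48$)
$A{\left(w \right)} = 4 w^{2}$ ($A{\left(w \right)} = \left(2 w\right)^{2} = 4 w^{2}$)
$x{\left(z,F \right)} = 0$ ($x{\left(z,F \right)} = 0 \left(-48 - 3\right) = 0 \left(-51\right) = 0$)
$\left(A{\left(-47 \right)} + 471\right) + x{\left(-36,30 \right)} = \left(4 \left(-47\right)^{2} + 471\right) + 0 = \left(4 \cdot 2209 + 471\right) + 0 = \left(8836 + 471\right) + 0 = 9307 + 0 = 9307$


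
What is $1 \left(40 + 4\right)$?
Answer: $44$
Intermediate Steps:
$1 \left(40 + 4\right) = 1 \cdot 44 = 44$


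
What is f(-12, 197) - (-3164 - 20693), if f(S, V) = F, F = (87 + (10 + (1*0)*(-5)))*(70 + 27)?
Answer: 33266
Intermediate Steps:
F = 9409 (F = (87 + (10 + 0*(-5)))*97 = (87 + (10 + 0))*97 = (87 + 10)*97 = 97*97 = 9409)
f(S, V) = 9409
f(-12, 197) - (-3164 - 20693) = 9409 - (-3164 - 20693) = 9409 - 1*(-23857) = 9409 + 23857 = 33266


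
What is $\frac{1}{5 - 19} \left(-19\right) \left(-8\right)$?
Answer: $- \frac{76}{7} \approx -10.857$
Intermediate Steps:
$\frac{1}{5 - 19} \left(-19\right) \left(-8\right) = \frac{1}{-14} \left(-19\right) \left(-8\right) = \left(- \frac{1}{14}\right) \left(-19\right) \left(-8\right) = \frac{19}{14} \left(-8\right) = - \frac{76}{7}$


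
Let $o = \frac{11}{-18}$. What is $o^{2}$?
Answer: $\frac{121}{324} \approx 0.37346$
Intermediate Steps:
$o = - \frac{11}{18}$ ($o = 11 \left(- \frac{1}{18}\right) = - \frac{11}{18} \approx -0.61111$)
$o^{2} = \left(- \frac{11}{18}\right)^{2} = \frac{121}{324}$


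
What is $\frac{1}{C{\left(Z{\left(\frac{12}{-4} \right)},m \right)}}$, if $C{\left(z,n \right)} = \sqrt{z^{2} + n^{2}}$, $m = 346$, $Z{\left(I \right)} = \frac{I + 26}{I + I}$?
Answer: $\frac{6 \sqrt{4310305}}{4310305} \approx 0.00289$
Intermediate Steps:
$Z{\left(I \right)} = \frac{26 + I}{2 I}$
$C{\left(z,n \right)} = \sqrt{n^{2} + z^{2}}$
$\frac{1}{C{\left(Z{\left(\frac{12}{-4} \right)},m \right)}} = \frac{1}{\sqrt{346^{2} + \left(\frac{26 + \frac{12}{-4}}{2 \frac{12}{-4}}\right)^{2}}} = \frac{1}{\sqrt{119716 + \left(\frac{26 + 12 \left(- \frac{1}{4}\right)}{2 \cdot 12 \left(- \frac{1}{4}\right)}\right)^{2}}} = \frac{1}{\sqrt{119716 + \left(\frac{26 - 3}{2 \left(-3\right)}\right)^{2}}} = \frac{1}{\sqrt{119716 + \left(\frac{1}{2} \left(- \frac{1}{3}\right) 23\right)^{2}}} = \frac{1}{\sqrt{119716 + \left(- \frac{23}{6}\right)^{2}}} = \frac{1}{\sqrt{119716 + \frac{529}{36}}} = \frac{1}{\sqrt{\frac{4310305}{36}}} = \frac{1}{\frac{1}{6} \sqrt{4310305}} = \frac{6 \sqrt{4310305}}{4310305}$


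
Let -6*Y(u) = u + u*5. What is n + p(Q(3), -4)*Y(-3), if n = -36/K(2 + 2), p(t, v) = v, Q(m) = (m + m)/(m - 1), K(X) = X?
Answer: -21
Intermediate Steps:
Q(m) = 2*m/(-1 + m) (Q(m) = (2*m)/(-1 + m) = 2*m/(-1 + m))
Y(u) = -u (Y(u) = -(u + u*5)/6 = -(u + 5*u)/6 = -u)
n = -9 (n = -36/(2 + 2) = -36/4 = -36*1/4 = -9)
n + p(Q(3), -4)*Y(-3) = -9 - (-4)*(-3) = -9 - 4*3 = -9 - 12 = -21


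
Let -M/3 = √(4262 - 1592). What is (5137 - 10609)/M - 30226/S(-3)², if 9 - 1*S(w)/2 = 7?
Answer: -15113/8 + 304*√2670/445 ≈ -1853.8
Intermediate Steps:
M = -3*√2670 (M = -3*√(4262 - 1592) = -3*√2670 ≈ -155.02)
S(w) = 4 (S(w) = 18 - 2*7 = 18 - 14 = 4)
(5137 - 10609)/M - 30226/S(-3)² = (5137 - 10609)/((-3*√2670)) - 30226/(4²) = -(-304)*√2670/445 - 30226/16 = 304*√2670/445 - 30226*1/16 = 304*√2670/445 - 15113/8 = -15113/8 + 304*√2670/445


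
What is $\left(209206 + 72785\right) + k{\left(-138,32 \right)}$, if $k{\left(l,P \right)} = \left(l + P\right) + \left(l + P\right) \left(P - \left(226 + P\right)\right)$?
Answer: $305841$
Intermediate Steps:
$k{\left(l,P \right)} = - 225 P - 225 l$ ($k{\left(l,P \right)} = \left(P + l\right) + \left(P + l\right) \left(-226\right) = \left(P + l\right) - \left(226 P + 226 l\right) = - 225 P - 225 l$)
$\left(209206 + 72785\right) + k{\left(-138,32 \right)} = \left(209206 + 72785\right) - -23850 = 281991 + \left(-7200 + 31050\right) = 281991 + 23850 = 305841$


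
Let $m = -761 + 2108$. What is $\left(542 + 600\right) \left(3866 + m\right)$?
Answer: $5953246$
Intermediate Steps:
$m = 1347$
$\left(542 + 600\right) \left(3866 + m\right) = \left(542 + 600\right) \left(3866 + 1347\right) = 1142 \cdot 5213 = 5953246$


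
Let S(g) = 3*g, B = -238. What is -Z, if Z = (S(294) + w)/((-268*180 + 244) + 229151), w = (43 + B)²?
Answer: -12969/60385 ≈ -0.21477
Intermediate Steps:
w = 38025 (w = (43 - 238)² = (-195)² = 38025)
Z = 12969/60385 (Z = (3*294 + 38025)/((-268*180 + 244) + 229151) = (882 + 38025)/((-48240 + 244) + 229151) = 38907/(-47996 + 229151) = 38907/181155 = 38907*(1/181155) = 12969/60385 ≈ 0.21477)
-Z = -1*12969/60385 = -12969/60385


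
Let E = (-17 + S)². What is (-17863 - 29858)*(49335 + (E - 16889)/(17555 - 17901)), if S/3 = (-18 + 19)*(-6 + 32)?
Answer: -407610782619/173 ≈ -2.3561e+9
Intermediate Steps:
S = 78 (S = 3*((-18 + 19)*(-6 + 32)) = 3*(1*26) = 3*26 = 78)
E = 3721 (E = (-17 + 78)² = 61² = 3721)
(-17863 - 29858)*(49335 + (E - 16889)/(17555 - 17901)) = (-17863 - 29858)*(49335 + (3721 - 16889)/(17555 - 17901)) = -47721*(49335 - 13168/(-346)) = -47721*(49335 - 13168*(-1/346)) = -47721*(49335 + 6584/173) = -47721*8541539/173 = -407610782619/173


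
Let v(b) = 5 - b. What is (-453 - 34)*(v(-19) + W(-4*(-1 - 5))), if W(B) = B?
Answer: -23376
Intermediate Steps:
(-453 - 34)*(v(-19) + W(-4*(-1 - 5))) = (-453 - 34)*((5 - 1*(-19)) - 4*(-1 - 5)) = -487*((5 + 19) - 4*(-6)) = -487*(24 + 24) = -487*48 = -23376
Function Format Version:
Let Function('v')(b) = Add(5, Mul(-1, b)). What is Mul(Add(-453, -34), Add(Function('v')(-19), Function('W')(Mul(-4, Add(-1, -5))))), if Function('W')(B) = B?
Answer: -23376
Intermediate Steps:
Mul(Add(-453, -34), Add(Function('v')(-19), Function('W')(Mul(-4, Add(-1, -5))))) = Mul(Add(-453, -34), Add(Add(5, Mul(-1, -19)), Mul(-4, Add(-1, -5)))) = Mul(-487, Add(Add(5, 19), Mul(-4, -6))) = Mul(-487, Add(24, 24)) = Mul(-487, 48) = -23376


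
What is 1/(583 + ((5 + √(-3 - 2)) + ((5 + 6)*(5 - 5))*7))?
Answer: 588/345749 - I*√5/345749 ≈ 0.0017007 - 6.4673e-6*I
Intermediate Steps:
1/(583 + ((5 + √(-3 - 2)) + ((5 + 6)*(5 - 5))*7)) = 1/(583 + ((5 + √(-5)) + (11*0)*7)) = 1/(583 + ((5 + I*√5) + 0*7)) = 1/(583 + ((5 + I*√5) + 0)) = 1/(583 + (5 + I*√5)) = 1/(588 + I*√5)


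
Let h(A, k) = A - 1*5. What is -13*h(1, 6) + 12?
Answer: 64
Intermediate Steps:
h(A, k) = -5 + A (h(A, k) = A - 5 = -5 + A)
-13*h(1, 6) + 12 = -13*(-5 + 1) + 12 = -13*(-4) + 12 = 52 + 12 = 64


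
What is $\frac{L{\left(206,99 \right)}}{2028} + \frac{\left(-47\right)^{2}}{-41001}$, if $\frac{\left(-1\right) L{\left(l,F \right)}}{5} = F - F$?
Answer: $- \frac{2209}{41001} \approx -0.053877$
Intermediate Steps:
$L{\left(l,F \right)} = 0$ ($L{\left(l,F \right)} = - 5 \left(F - F\right) = \left(-5\right) 0 = 0$)
$\frac{L{\left(206,99 \right)}}{2028} + \frac{\left(-47\right)^{2}}{-41001} = \frac{0}{2028} + \frac{\left(-47\right)^{2}}{-41001} = 0 \cdot \frac{1}{2028} + 2209 \left(- \frac{1}{41001}\right) = 0 - \frac{2209}{41001} = - \frac{2209}{41001}$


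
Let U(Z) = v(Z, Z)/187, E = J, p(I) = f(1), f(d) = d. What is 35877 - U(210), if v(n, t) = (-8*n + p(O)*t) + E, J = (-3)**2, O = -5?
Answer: 6710460/187 ≈ 35885.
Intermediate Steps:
J = 9
p(I) = 1
E = 9
v(n, t) = 9 + t - 8*n (v(n, t) = (-8*n + 1*t) + 9 = (-8*n + t) + 9 = (t - 8*n) + 9 = 9 + t - 8*n)
U(Z) = 9/187 - 7*Z/187 (U(Z) = (9 + Z - 8*Z)/187 = (9 - 7*Z)*(1/187) = 9/187 - 7*Z/187)
35877 - U(210) = 35877 - (9/187 - 7/187*210) = 35877 - (9/187 - 1470/187) = 35877 - 1*(-1461/187) = 35877 + 1461/187 = 6710460/187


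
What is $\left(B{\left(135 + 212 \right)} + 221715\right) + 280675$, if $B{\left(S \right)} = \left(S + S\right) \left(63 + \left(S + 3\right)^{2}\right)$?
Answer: $85561112$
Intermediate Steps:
$B{\left(S \right)} = 2 S \left(63 + \left(3 + S\right)^{2}\right)$
$\left(B{\left(135 + 212 \right)} + 221715\right) + 280675 = \left(2 \left(135 + 212\right) \left(63 + \left(3 + \left(135 + 212\right)\right)^{2}\right) + 221715\right) + 280675 = \left(2 \cdot 347 \left(63 + \left(3 + 347\right)^{2}\right) + 221715\right) + 280675 = \left(2 \cdot 347 \left(63 + 350^{2}\right) + 221715\right) + 280675 = \left(2 \cdot 347 \left(63 + 122500\right) + 221715\right) + 280675 = \left(2 \cdot 347 \cdot 122563 + 221715\right) + 280675 = \left(85058722 + 221715\right) + 280675 = 85280437 + 280675 = 85561112$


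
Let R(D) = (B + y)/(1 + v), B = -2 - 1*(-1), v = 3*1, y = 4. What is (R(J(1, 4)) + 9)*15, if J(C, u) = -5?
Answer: 585/4 ≈ 146.25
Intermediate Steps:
v = 3
B = -1 (B = -2 + 1 = -1)
R(D) = ¾ (R(D) = (-1 + 4)/(1 + 3) = 3/4 = 3*(¼) = ¾)
(R(J(1, 4)) + 9)*15 = (¾ + 9)*15 = (39/4)*15 = 585/4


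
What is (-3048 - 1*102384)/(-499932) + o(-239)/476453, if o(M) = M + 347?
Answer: 4190615446/19849508433 ≈ 0.21112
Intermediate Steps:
o(M) = 347 + M
(-3048 - 1*102384)/(-499932) + o(-239)/476453 = (-3048 - 1*102384)/(-499932) + (347 - 239)/476453 = (-3048 - 102384)*(-1/499932) + 108*(1/476453) = -105432*(-1/499932) + 108/476453 = 8786/41661 + 108/476453 = 4190615446/19849508433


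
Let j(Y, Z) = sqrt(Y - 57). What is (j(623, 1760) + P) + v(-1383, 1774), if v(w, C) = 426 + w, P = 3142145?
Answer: 3141188 + sqrt(566) ≈ 3.1412e+6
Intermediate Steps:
j(Y, Z) = sqrt(-57 + Y)
(j(623, 1760) + P) + v(-1383, 1774) = (sqrt(-57 + 623) + 3142145) + (426 - 1383) = (sqrt(566) + 3142145) - 957 = (3142145 + sqrt(566)) - 957 = 3141188 + sqrt(566)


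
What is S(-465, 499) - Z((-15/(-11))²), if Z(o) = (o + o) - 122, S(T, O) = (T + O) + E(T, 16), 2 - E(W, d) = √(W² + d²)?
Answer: 18668/121 - √216481 ≈ -310.99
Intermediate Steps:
E(W, d) = 2 - √(W² + d²)
S(T, O) = 2 + O + T - √(256 + T²) (S(T, O) = (T + O) + (2 - √(T² + 16²)) = (O + T) + (2 - √(T² + 256)) = (O + T) + (2 - √(256 + T²)) = 2 + O + T - √(256 + T²))
Z(o) = -122 + 2*o (Z(o) = 2*o - 122 = -122 + 2*o)
S(-465, 499) - Z((-15/(-11))²) = (2 + 499 - 465 - √(256 + (-465)²)) - (-122 + 2*(-15/(-11))²) = (2 + 499 - 465 - √(256 + 216225)) - (-122 + 2*(-15*(-1/11))²) = (2 + 499 - 465 - √216481) - (-122 + 2*(15/11)²) = (36 - √216481) - (-122 + 2*(225/121)) = (36 - √216481) - (-122 + 450/121) = (36 - √216481) - 1*(-14312/121) = (36 - √216481) + 14312/121 = 18668/121 - √216481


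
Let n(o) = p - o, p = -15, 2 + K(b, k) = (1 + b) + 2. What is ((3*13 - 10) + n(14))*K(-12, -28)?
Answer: 0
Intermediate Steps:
K(b, k) = 1 + b (K(b, k) = -2 + ((1 + b) + 2) = -2 + (3 + b) = 1 + b)
n(o) = -15 - o
((3*13 - 10) + n(14))*K(-12, -28) = ((3*13 - 10) + (-15 - 1*14))*(1 - 12) = ((39 - 10) + (-15 - 14))*(-11) = (29 - 29)*(-11) = 0*(-11) = 0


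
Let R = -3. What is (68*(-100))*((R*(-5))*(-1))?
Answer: 102000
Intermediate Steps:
(68*(-100))*((R*(-5))*(-1)) = (68*(-100))*(-3*(-5)*(-1)) = -102000*(-1) = -6800*(-15) = 102000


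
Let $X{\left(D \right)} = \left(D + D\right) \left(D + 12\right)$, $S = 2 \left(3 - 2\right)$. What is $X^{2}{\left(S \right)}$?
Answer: $3136$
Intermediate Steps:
$S = 2$ ($S = 2 \cdot 1 = 2$)
$X{\left(D \right)} = 2 D \left(12 + D\right)$
$X^{2}{\left(S \right)} = \left(2 \cdot 2 \left(12 + 2\right)\right)^{2} = \left(2 \cdot 2 \cdot 14\right)^{2} = 56^{2} = 3136$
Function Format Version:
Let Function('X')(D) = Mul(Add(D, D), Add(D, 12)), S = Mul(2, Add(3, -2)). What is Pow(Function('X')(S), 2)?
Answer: 3136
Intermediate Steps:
S = 2 (S = Mul(2, 1) = 2)
Function('X')(D) = Mul(2, D, Add(12, D)) (Function('X')(D) = Mul(Mul(2, D), Add(12, D)) = Mul(2, D, Add(12, D)))
Pow(Function('X')(S), 2) = Pow(Mul(2, 2, Add(12, 2)), 2) = Pow(Mul(2, 2, 14), 2) = Pow(56, 2) = 3136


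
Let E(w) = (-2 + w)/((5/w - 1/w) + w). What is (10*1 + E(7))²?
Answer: 319225/2809 ≈ 113.64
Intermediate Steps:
E(w) = (-2 + w)/(w + 4/w) (E(w) = (-2 + w)/(4/w + w) = (-2 + w)/(w + 4/w))
(10*1 + E(7))² = (10*1 + 7*(-2 + 7)/(4 + 7²))² = (10 + 7*5/(4 + 49))² = (10 + 7*5/53)² = (10 + 7*(1/53)*5)² = (10 + 35/53)² = (565/53)² = 319225/2809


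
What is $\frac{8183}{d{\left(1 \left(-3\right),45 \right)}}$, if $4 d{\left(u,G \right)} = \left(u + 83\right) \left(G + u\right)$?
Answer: $\frac{1169}{120} \approx 9.7417$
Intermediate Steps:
$d{\left(u,G \right)} = \frac{\left(83 + u\right) \left(G + u\right)}{4}$ ($d{\left(u,G \right)} = \frac{\left(u + 83\right) \left(G + u\right)}{4} = \frac{\left(83 + u\right) \left(G + u\right)}{4}$)
$\frac{8183}{d{\left(1 \left(-3\right),45 \right)}} = \frac{8183}{\frac{\left(1 \left(-3\right)\right)^{2}}{4} + \frac{83}{4} \cdot 45 + \frac{83 \cdot 1 \left(-3\right)}{4} + \frac{1}{4} \cdot 45 \cdot 1 \left(-3\right)} = \frac{8183}{\frac{\left(-3\right)^{2}}{4} + \frac{3735}{4} + \frac{83}{4} \left(-3\right) + \frac{1}{4} \cdot 45 \left(-3\right)} = \frac{8183}{\frac{1}{4} \cdot 9 + \frac{3735}{4} - \frac{249}{4} - \frac{135}{4}} = \frac{8183}{\frac{9}{4} + \frac{3735}{4} - \frac{249}{4} - \frac{135}{4}} = \frac{8183}{840} = 8183 \cdot \frac{1}{840} = \frac{1169}{120}$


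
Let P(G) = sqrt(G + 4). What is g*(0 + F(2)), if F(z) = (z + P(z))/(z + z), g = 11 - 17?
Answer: -3 - 3*sqrt(6)/2 ≈ -6.6742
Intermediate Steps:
g = -6
P(G) = sqrt(4 + G)
F(z) = (z + sqrt(4 + z))/(2*z) (F(z) = (z + sqrt(4 + z))/(z + z) = (z + sqrt(4 + z))/((2*z)) = (z + sqrt(4 + z))*(1/(2*z)) = (z + sqrt(4 + z))/(2*z))
g*(0 + F(2)) = -6*(0 + (1/2)*(2 + sqrt(4 + 2))/2) = -6*(0 + (1/2)*(1/2)*(2 + sqrt(6))) = -6*(0 + (1/2 + sqrt(6)/4)) = -6*(1/2 + sqrt(6)/4) = -3 - 3*sqrt(6)/2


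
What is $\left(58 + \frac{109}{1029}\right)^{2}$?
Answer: $\frac{3574963681}{1058841} \approx 3376.3$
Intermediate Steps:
$\left(58 + \frac{109}{1029}\right)^{2} = \left(\frac{59791}{1029}\right)^{2} = \frac{3574963681}{1058841}$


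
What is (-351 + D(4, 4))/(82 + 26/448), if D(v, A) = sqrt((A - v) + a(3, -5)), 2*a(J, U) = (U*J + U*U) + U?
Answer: -26208/6127 + 112*sqrt(10)/18381 ≈ -4.2582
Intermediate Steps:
a(J, U) = U/2 + U**2/2 + J*U/2 (a(J, U) = ((U*J + U*U) + U)/2 = ((J*U + U**2) + U)/2 = ((U**2 + J*U) + U)/2 = (U + U**2 + J*U)/2 = U/2 + U**2/2 + J*U/2)
D(v, A) = sqrt(5/2 + A - v) (D(v, A) = sqrt((A - v) + (1/2)*(-5)*(1 + 3 - 5)) = sqrt((A - v) + (1/2)*(-5)*(-1)) = sqrt((A - v) + 5/2) = sqrt(5/2 + A - v))
(-351 + D(4, 4))/(82 + 26/448) = (-351 + sqrt(10 - 4*4 + 4*4)/2)/(82 + 26/448) = (-351 + sqrt(10 - 16 + 16)/2)/(82 + 26*(1/448)) = (-351 + sqrt(10)/2)/(82 + 13/224) = (-351 + sqrt(10)/2)/(18381/224) = (-351 + sqrt(10)/2)*(224/18381) = -26208/6127 + 112*sqrt(10)/18381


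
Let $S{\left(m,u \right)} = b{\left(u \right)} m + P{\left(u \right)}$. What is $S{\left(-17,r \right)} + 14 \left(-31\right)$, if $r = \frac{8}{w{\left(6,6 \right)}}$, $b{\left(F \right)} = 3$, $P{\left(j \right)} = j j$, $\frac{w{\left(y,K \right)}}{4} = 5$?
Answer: $- \frac{12121}{25} \approx -484.84$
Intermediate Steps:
$w{\left(y,K \right)} = 20$ ($w{\left(y,K \right)} = 4 \cdot 5 = 20$)
$P{\left(j \right)} = j^{2}$
$r = \frac{2}{5}$ ($r = \frac{8}{20} = 8 \cdot \frac{1}{20} = \frac{2}{5} \approx 0.4$)
$S{\left(m,u \right)} = u^{2} + 3 m$ ($S{\left(m,u \right)} = 3 m + u^{2} = u^{2} + 3 m$)
$S{\left(-17,r \right)} + 14 \left(-31\right) = \left(\left(\frac{2}{5}\right)^{2} + 3 \left(-17\right)\right) + 14 \left(-31\right) = \left(\frac{4}{25} - 51\right) - 434 = - \frac{1271}{25} - 434 = - \frac{12121}{25}$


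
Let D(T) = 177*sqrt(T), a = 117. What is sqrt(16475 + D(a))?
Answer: sqrt(16475 + 531*sqrt(13)) ≈ 135.61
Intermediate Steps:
sqrt(16475 + D(a)) = sqrt(16475 + 177*sqrt(117)) = sqrt(16475 + 177*(3*sqrt(13))) = sqrt(16475 + 531*sqrt(13))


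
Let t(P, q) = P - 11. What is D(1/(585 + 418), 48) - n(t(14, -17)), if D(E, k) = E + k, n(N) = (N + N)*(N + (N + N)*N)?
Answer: -78233/1003 ≈ -77.999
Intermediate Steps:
t(P, q) = -11 + P
n(N) = 2*N*(N + 2*N²) (n(N) = (2*N)*(N + (2*N)*N) = (2*N)*(N + 2*N²) = 2*N*(N + 2*N²))
D(1/(585 + 418), 48) - n(t(14, -17)) = (1/(585 + 418) + 48) - (-11 + 14)²*(2 + 4*(-11 + 14)) = (1/1003 + 48) - 3²*(2 + 4*3) = (1/1003 + 48) - 9*(2 + 12) = 48145/1003 - 9*14 = 48145/1003 - 1*126 = 48145/1003 - 126 = -78233/1003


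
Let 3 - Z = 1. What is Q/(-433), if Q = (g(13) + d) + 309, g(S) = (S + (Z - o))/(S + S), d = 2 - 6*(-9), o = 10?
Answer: -9495/11258 ≈ -0.84340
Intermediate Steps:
Z = 2 (Z = 3 - 1*1 = 3 - 1 = 2)
d = 56 (d = 2 + 54 = 56)
g(S) = (-8 + S)/(2*S) (g(S) = (S + (2 - 1*10))/(S + S) = (S + (2 - 10))/((2*S)) = (S - 8)*(1/(2*S)) = (-8 + S)*(1/(2*S)) = (-8 + S)/(2*S))
Q = 9495/26 (Q = ((1/2)*(-8 + 13)/13 + 56) + 309 = ((1/2)*(1/13)*5 + 56) + 309 = (5/26 + 56) + 309 = 1461/26 + 309 = 9495/26 ≈ 365.19)
Q/(-433) = (9495/26)/(-433) = (9495/26)*(-1/433) = -9495/11258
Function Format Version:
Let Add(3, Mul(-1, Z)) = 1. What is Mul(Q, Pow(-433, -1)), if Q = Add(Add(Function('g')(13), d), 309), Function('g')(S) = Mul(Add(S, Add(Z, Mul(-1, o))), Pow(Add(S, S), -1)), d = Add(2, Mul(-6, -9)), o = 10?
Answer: Rational(-9495, 11258) ≈ -0.84340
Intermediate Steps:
Z = 2 (Z = Add(3, Mul(-1, 1)) = Add(3, -1) = 2)
d = 56 (d = Add(2, 54) = 56)
Function('g')(S) = Mul(Rational(1, 2), Pow(S, -1), Add(-8, S)) (Function('g')(S) = Mul(Add(S, Add(2, Mul(-1, 10))), Pow(Add(S, S), -1)) = Mul(Add(S, Add(2, -10)), Pow(Mul(2, S), -1)) = Mul(Add(S, -8), Mul(Rational(1, 2), Pow(S, -1))) = Mul(Add(-8, S), Mul(Rational(1, 2), Pow(S, -1))) = Mul(Rational(1, 2), Pow(S, -1), Add(-8, S)))
Q = Rational(9495, 26) (Q = Add(Add(Mul(Rational(1, 2), Pow(13, -1), Add(-8, 13)), 56), 309) = Add(Add(Mul(Rational(1, 2), Rational(1, 13), 5), 56), 309) = Add(Add(Rational(5, 26), 56), 309) = Add(Rational(1461, 26), 309) = Rational(9495, 26) ≈ 365.19)
Mul(Q, Pow(-433, -1)) = Mul(Rational(9495, 26), Pow(-433, -1)) = Mul(Rational(9495, 26), Rational(-1, 433)) = Rational(-9495, 11258)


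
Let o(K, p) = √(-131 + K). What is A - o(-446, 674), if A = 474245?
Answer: 474245 - I*√577 ≈ 4.7425e+5 - 24.021*I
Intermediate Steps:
A - o(-446, 674) = 474245 - √(-131 - 446) = 474245 - √(-577) = 474245 - I*√577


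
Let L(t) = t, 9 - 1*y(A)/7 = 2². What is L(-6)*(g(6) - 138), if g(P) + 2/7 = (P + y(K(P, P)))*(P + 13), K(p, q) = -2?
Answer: -26910/7 ≈ -3844.3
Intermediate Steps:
y(A) = 35 (y(A) = 63 - 7*2² = 63 - 7*4 = 63 - 28 = 35)
g(P) = -2/7 + (13 + P)*(35 + P) (g(P) = -2/7 + (P + 35)*(P + 13) = -2/7 + (35 + P)*(13 + P) = -2/7 + (13 + P)*(35 + P))
L(-6)*(g(6) - 138) = -6*((3183/7 + 6² + 48*6) - 138) = -6*((3183/7 + 36 + 288) - 138) = -6*(5451/7 - 138) = -6*4485/7 = -26910/7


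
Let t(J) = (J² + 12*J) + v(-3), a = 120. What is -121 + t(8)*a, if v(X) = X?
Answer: 18719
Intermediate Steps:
t(J) = -3 + J² + 12*J (t(J) = (J² + 12*J) - 3 = -3 + J² + 12*J)
-121 + t(8)*a = -121 + (-3 + 8² + 12*8)*120 = -121 + (-3 + 64 + 96)*120 = -121 + 157*120 = -121 + 18840 = 18719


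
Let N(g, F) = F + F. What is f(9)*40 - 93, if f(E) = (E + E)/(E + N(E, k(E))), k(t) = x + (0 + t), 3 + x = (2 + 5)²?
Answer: -10347/119 ≈ -86.950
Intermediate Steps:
x = 46 (x = -3 + (2 + 5)² = -3 + 7² = -3 + 49 = 46)
k(t) = 46 + t (k(t) = 46 + (0 + t) = 46 + t)
N(g, F) = 2*F
f(E) = 2*E/(92 + 3*E) (f(E) = (E + E)/(E + 2*(46 + E)) = (2*E)/(E + (92 + 2*E)) = (2*E)/(92 + 3*E) = 2*E/(92 + 3*E))
f(9)*40 - 93 = (2*9/(92 + 3*9))*40 - 93 = (2*9/(92 + 27))*40 - 93 = (2*9/119)*40 - 93 = (2*9*(1/119))*40 - 93 = (18/119)*40 - 93 = 720/119 - 93 = -10347/119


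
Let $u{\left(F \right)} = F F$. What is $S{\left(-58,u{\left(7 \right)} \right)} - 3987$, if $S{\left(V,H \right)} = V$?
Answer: $-4045$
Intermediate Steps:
$u{\left(F \right)} = F^{2}$
$S{\left(-58,u{\left(7 \right)} \right)} - 3987 = -58 - 3987 = -4045$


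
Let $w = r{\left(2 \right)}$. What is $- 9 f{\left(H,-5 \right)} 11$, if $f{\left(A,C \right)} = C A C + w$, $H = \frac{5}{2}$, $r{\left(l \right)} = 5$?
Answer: $- \frac{13365}{2} \approx -6682.5$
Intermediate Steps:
$w = 5$
$H = \frac{5}{2}$ ($H = 5 \cdot \frac{1}{2} = \frac{5}{2} \approx 2.5$)
$f{\left(A,C \right)} = 5 + A C^{2}$ ($f{\left(A,C \right)} = C A C + 5 = A C C + 5 = A C^{2} + 5 = 5 + A C^{2}$)
$- 9 f{\left(H,-5 \right)} 11 = - 9 \left(5 + \frac{5 \left(-5\right)^{2}}{2}\right) 11 = - 9 \left(5 + \frac{5}{2} \cdot 25\right) 11 = - 9 \left(5 + \frac{125}{2}\right) 11 = \left(-9\right) \frac{135}{2} \cdot 11 = \left(- \frac{1215}{2}\right) 11 = - \frac{13365}{2}$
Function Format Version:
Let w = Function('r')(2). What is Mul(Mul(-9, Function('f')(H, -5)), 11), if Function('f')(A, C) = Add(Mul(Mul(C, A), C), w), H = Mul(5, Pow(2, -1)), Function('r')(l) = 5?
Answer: Rational(-13365, 2) ≈ -6682.5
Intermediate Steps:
w = 5
H = Rational(5, 2) (H = Mul(5, Rational(1, 2)) = Rational(5, 2) ≈ 2.5000)
Function('f')(A, C) = Add(5, Mul(A, Pow(C, 2))) (Function('f')(A, C) = Add(Mul(Mul(C, A), C), 5) = Add(Mul(Mul(A, C), C), 5) = Add(Mul(A, Pow(C, 2)), 5) = Add(5, Mul(A, Pow(C, 2))))
Mul(Mul(-9, Function('f')(H, -5)), 11) = Mul(Mul(-9, Add(5, Mul(Rational(5, 2), Pow(-5, 2)))), 11) = Mul(Mul(-9, Add(5, Mul(Rational(5, 2), 25))), 11) = Mul(Mul(-9, Add(5, Rational(125, 2))), 11) = Mul(Mul(-9, Rational(135, 2)), 11) = Mul(Rational(-1215, 2), 11) = Rational(-13365, 2)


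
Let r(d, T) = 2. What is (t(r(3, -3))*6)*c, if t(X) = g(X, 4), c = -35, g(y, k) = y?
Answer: -420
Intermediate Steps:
t(X) = X
(t(r(3, -3))*6)*c = (2*6)*(-35) = 12*(-35) = -420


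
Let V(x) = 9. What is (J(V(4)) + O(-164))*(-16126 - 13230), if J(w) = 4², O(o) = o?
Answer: 4344688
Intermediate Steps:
J(w) = 16
(J(V(4)) + O(-164))*(-16126 - 13230) = (16 - 164)*(-16126 - 13230) = -148*(-29356) = 4344688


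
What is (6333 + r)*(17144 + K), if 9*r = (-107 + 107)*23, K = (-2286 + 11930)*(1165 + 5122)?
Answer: 384089939676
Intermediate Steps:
K = 60631828 (K = 9644*6287 = 60631828)
r = 0 (r = ((-107 + 107)*23)/9 = (0*23)/9 = (⅑)*0 = 0)
(6333 + r)*(17144 + K) = (6333 + 0)*(17144 + 60631828) = 6333*60648972 = 384089939676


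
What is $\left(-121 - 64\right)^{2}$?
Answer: $34225$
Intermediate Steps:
$\left(-121 - 64\right)^{2} = \left(-185\right)^{2} = 34225$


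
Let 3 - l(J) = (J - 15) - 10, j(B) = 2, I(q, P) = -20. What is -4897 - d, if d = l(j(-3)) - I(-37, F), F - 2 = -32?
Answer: -4943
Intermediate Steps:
F = -30 (F = 2 - 32 = -30)
l(J) = 28 - J (l(J) = 3 - ((J - 15) - 10) = 3 - ((-15 + J) - 10) = 3 - (-25 + J) = 3 + (25 - J) = 28 - J)
d = 46 (d = (28 - 1*2) - 1*(-20) = (28 - 2) + 20 = 26 + 20 = 46)
-4897 - d = -4897 - 1*46 = -4897 - 46 = -4943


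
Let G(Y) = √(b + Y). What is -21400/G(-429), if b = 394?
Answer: 4280*I*√35/7 ≈ 3617.3*I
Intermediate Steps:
G(Y) = √(394 + Y)
-21400/G(-429) = -21400/√(394 - 429) = -21400*(-I*√35/35) = -(-4280)*I*√35/7 = 4280*I*√35/7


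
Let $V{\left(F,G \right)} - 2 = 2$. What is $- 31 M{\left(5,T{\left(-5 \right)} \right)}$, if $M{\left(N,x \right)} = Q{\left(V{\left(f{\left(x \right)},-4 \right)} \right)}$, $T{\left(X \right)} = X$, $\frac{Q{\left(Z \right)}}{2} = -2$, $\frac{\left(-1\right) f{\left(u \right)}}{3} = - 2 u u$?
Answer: $124$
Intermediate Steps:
$f{\left(u \right)} = 6 u^{2}$ ($f{\left(u \right)} = - 3 - 2 u u = - 3 \left(- 2 u^{2}\right) = 6 u^{2}$)
$V{\left(F,G \right)} = 4$ ($V{\left(F,G \right)} = 2 + 2 = 4$)
$Q{\left(Z \right)} = -4$ ($Q{\left(Z \right)} = 2 \left(-2\right) = -4$)
$M{\left(N,x \right)} = -4$
$- 31 M{\left(5,T{\left(-5 \right)} \right)} = \left(-31\right) \left(-4\right) = 124$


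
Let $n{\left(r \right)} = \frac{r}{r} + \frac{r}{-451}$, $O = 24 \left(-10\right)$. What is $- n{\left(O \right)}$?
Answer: $- \frac{691}{451} \approx -1.5322$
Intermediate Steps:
$O = -240$
$n{\left(r \right)} = 1 - \frac{r}{451}$ ($n{\left(r \right)} = 1 + r \left(- \frac{1}{451}\right) = 1 - \frac{r}{451}$)
$- n{\left(O \right)} = - (1 - - \frac{240}{451}) = - (1 + \frac{240}{451}) = \left(-1\right) \frac{691}{451} = - \frac{691}{451}$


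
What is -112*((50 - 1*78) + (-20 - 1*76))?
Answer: 13888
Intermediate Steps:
-112*((50 - 1*78) + (-20 - 1*76)) = -112*((50 - 78) + (-20 - 76)) = -112*(-28 - 96) = -112*(-124) = 13888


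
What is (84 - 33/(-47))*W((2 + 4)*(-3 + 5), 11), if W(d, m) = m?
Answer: 43791/47 ≈ 931.72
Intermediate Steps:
(84 - 33/(-47))*W((2 + 4)*(-3 + 5), 11) = (84 - 33/(-47))*11 = (84 - 33*(-1/47))*11 = (84 + 33/47)*11 = (3981/47)*11 = 43791/47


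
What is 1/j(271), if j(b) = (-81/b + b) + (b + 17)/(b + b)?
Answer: 271/73504 ≈ 0.0036869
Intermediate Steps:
j(b) = b - 81/b + (17 + b)/(2*b) (j(b) = (b - 81/b) + (17 + b)/((2*b)) = (b - 81/b) + (17 + b)*(1/(2*b)) = (b - 81/b) + (17 + b)/(2*b) = b - 81/b + (17 + b)/(2*b))
1/j(271) = 1/(½ + 271 - 145/2/271) = 1/(½ + 271 - 145/2*1/271) = 1/(½ + 271 - 145/542) = 1/(73504/271) = 271/73504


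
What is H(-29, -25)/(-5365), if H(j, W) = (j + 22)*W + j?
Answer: -146/5365 ≈ -0.027213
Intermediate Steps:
H(j, W) = j + W*(22 + j) (H(j, W) = (22 + j)*W + j = W*(22 + j) + j = j + W*(22 + j))
H(-29, -25)/(-5365) = (-29 + 22*(-25) - 25*(-29))/(-5365) = (-29 - 550 + 725)*(-1/5365) = 146*(-1/5365) = -146/5365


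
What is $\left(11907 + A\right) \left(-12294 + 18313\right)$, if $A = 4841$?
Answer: $100806212$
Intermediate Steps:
$\left(11907 + A\right) \left(-12294 + 18313\right) = \left(11907 + 4841\right) \left(-12294 + 18313\right) = 16748 \cdot 6019 = 100806212$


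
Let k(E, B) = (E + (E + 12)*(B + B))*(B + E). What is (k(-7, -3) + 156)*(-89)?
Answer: -46814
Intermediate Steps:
k(E, B) = (B + E)*(E + 2*B*(12 + E)) (k(E, B) = (E + (12 + E)*(2*B))*(B + E) = (E + 2*B*(12 + E))*(B + E) = (B + E)*(E + 2*B*(12 + E)))
(k(-7, -3) + 156)*(-89) = (((-7)**2 + 24*(-3)**2 + 2*(-3)*(-7)**2 + 2*(-7)*(-3)**2 + 25*(-3)*(-7)) + 156)*(-89) = ((49 + 24*9 + 2*(-3)*49 + 2*(-7)*9 + 525) + 156)*(-89) = ((49 + 216 - 294 - 126 + 525) + 156)*(-89) = (370 + 156)*(-89) = 526*(-89) = -46814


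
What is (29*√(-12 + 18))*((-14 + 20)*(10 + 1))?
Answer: 1914*√6 ≈ 4688.3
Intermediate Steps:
(29*√(-12 + 18))*((-14 + 20)*(10 + 1)) = (29*√6)*(6*11) = (29*√6)*66 = 1914*√6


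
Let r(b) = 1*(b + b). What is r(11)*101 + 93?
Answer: 2315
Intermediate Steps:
r(b) = 2*b (r(b) = 1*(2*b) = 2*b)
r(11)*101 + 93 = (2*11)*101 + 93 = 22*101 + 93 = 2222 + 93 = 2315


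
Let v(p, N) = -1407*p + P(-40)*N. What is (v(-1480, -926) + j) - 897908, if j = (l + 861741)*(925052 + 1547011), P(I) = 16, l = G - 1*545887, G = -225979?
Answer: 222177831761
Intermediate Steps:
l = -771866 (l = -225979 - 1*545887 = -225979 - 545887 = -771866)
v(p, N) = -1407*p + 16*N
j = 222176662125 (j = (-771866 + 861741)*(925052 + 1547011) = 89875*2472063 = 222176662125)
(v(-1480, -926) + j) - 897908 = ((-1407*(-1480) + 16*(-926)) + 222176662125) - 897908 = ((2082360 - 14816) + 222176662125) - 897908 = (2067544 + 222176662125) - 897908 = 222178729669 - 897908 = 222177831761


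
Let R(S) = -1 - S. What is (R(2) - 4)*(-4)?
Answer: 28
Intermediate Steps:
(R(2) - 4)*(-4) = ((-1 - 1*2) - 4)*(-4) = ((-1 - 2) - 4)*(-4) = (-3 - 4)*(-4) = -7*(-4) = 28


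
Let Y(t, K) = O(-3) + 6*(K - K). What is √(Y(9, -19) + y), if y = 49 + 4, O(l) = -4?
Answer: 7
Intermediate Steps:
Y(t, K) = -4 (Y(t, K) = -4 + 6*(K - K) = -4 + 6*0 = -4 + 0 = -4)
y = 53
√(Y(9, -19) + y) = √(-4 + 53) = √49 = 7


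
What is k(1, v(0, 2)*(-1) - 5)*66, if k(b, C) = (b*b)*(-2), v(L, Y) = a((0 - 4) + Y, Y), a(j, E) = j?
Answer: -132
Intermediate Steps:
v(L, Y) = -4 + Y (v(L, Y) = (0 - 4) + Y = -4 + Y)
k(b, C) = -2*b**2 (k(b, C) = b**2*(-2) = -2*b**2)
k(1, v(0, 2)*(-1) - 5)*66 = -2*1**2*66 = -2*1*66 = -2*66 = -132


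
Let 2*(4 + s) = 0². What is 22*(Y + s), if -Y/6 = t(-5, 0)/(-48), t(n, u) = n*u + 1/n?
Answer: -1771/20 ≈ -88.550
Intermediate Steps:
t(n, u) = 1/n + n*u
s = -4 (s = -4 + (½)*0² = -4 + (½)*0 = -4 + 0 = -4)
Y = -1/40 (Y = -6*(1/(-5) - 5*0)/(-48) = -6*(-⅕ + 0)*(-1)/48 = -(-6)*(-1)/(5*48) = -6*1/240 = -1/40 ≈ -0.025000)
22*(Y + s) = 22*(-1/40 - 4) = 22*(-161/40) = -1771/20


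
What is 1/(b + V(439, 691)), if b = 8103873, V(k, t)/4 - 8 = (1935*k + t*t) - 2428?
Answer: 1/13401977 ≈ 7.4616e-8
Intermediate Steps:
V(k, t) = -9680 + 4*t**2 + 7740*k (V(k, t) = 32 + 4*((1935*k + t*t) - 2428) = 32 + 4*((1935*k + t**2) - 2428) = 32 + 4*((t**2 + 1935*k) - 2428) = 32 + 4*(-2428 + t**2 + 1935*k) = 32 + (-9712 + 4*t**2 + 7740*k) = -9680 + 4*t**2 + 7740*k)
1/(b + V(439, 691)) = 1/(8103873 + (-9680 + 4*691**2 + 7740*439)) = 1/(8103873 + (-9680 + 4*477481 + 3397860)) = 1/(8103873 + (-9680 + 1909924 + 3397860)) = 1/(8103873 + 5298104) = 1/13401977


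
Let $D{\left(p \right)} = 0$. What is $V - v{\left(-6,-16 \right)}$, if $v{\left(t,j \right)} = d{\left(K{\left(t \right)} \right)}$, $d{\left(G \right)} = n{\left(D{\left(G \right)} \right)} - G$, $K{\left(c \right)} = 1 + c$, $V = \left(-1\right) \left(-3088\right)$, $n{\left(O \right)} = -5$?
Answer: $3088$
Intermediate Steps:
$V = 3088$
$d{\left(G \right)} = -5 - G$
$v{\left(t,j \right)} = -6 - t$ ($v{\left(t,j \right)} = -5 - \left(1 + t\right) = -6 - t$)
$V - v{\left(-6,-16 \right)} = 3088 - \left(-6 - -6\right) = 3088 - \left(-6 + 6\right) = 3088 - 0 = 3088 + 0 = 3088$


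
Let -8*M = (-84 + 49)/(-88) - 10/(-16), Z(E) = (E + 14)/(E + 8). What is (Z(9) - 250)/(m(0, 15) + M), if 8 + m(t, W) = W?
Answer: -1487904/41123 ≈ -36.182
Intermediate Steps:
m(t, W) = -8 + W
Z(E) = (14 + E)/(8 + E)
M = -45/352 (M = -((-84 + 49)/(-88) - 10/(-16))/8 = -(-35*(-1/88) - 10*(-1/16))/8 = -(35/88 + 5/8)/8 = -⅛*45/44 = -45/352 ≈ -0.12784)
(Z(9) - 250)/(m(0, 15) + M) = ((14 + 9)/(8 + 9) - 250)/((-8 + 15) - 45/352) = (23/17 - 250)/(7 - 45/352) = ((1/17)*23 - 250)/(2419/352) = (23/17 - 250)*(352/2419) = -4227/17*352/2419 = -1487904/41123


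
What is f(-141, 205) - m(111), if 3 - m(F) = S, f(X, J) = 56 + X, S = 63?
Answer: -25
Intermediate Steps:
m(F) = -60 (m(F) = 3 - 1*63 = 3 - 63 = -60)
f(-141, 205) - m(111) = (56 - 141) - 1*(-60) = -85 + 60 = -25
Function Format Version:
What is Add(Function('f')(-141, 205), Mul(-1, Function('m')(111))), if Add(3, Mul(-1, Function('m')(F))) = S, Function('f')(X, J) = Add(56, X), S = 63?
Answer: -25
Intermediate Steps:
Function('m')(F) = -60 (Function('m')(F) = Add(3, Mul(-1, 63)) = Add(3, -63) = -60)
Add(Function('f')(-141, 205), Mul(-1, Function('m')(111))) = Add(Add(56, -141), Mul(-1, -60)) = Add(-85, 60) = -25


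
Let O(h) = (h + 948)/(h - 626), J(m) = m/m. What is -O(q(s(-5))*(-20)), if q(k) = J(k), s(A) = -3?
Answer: 464/323 ≈ 1.4365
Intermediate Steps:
J(m) = 1
q(k) = 1
O(h) = (948 + h)/(-626 + h)
-O(q(s(-5))*(-20)) = -(948 + 1*(-20))/(-626 + 1*(-20)) = -(948 - 20)/(-626 - 20) = -928/(-646) = -(-1)*928/646 = -1*(-464/323) = 464/323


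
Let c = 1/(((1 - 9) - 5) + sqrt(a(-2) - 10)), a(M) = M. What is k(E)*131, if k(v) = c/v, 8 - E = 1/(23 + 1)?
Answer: -40872/34571 - 6288*I*sqrt(3)/34571 ≈ -1.1823 - 0.31504*I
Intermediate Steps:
E = 191/24 (E = 8 - 1/(23 + 1) = 8 - 1/24 = 191/24 ≈ 7.9583)
c = 1/(-13 + 2*I*sqrt(3)) (c = 1/(((1 - 9) - 5) + sqrt(-2 - 10)) = 1/((-8 - 5) + sqrt(-12)) = 1/(-13 + 2*I*sqrt(3)) ≈ -0.071823 - 0.019139*I)
k(v) = (-13/181 - 2*I*sqrt(3)/181)/v
k(E)*131 = ((-13 - 2*I*sqrt(3))/(181*(191/24)))*131 = ((1/181)*(24/191)*(-13 - 2*I*sqrt(3)))*131 = (-312/34571 - 48*I*sqrt(3)/34571)*131 = -40872/34571 - 6288*I*sqrt(3)/34571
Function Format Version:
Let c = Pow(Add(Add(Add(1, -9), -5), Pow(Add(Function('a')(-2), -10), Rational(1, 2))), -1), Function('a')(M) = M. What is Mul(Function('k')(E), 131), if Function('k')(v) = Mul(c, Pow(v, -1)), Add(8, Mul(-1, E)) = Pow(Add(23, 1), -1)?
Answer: Add(Rational(-40872, 34571), Mul(Rational(-6288, 34571), I, Pow(3, Rational(1, 2)))) ≈ Add(-1.1823, Mul(-0.31504, I))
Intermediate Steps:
E = Rational(191, 24) (E = Add(8, Mul(-1, Pow(Add(23, 1), -1))) = Add(8, Mul(-1, Pow(24, -1))) = Add(8, Mul(-1, Rational(1, 24))) = Add(8, Rational(-1, 24)) = Rational(191, 24) ≈ 7.9583)
c = Pow(Add(-13, Mul(2, I, Pow(3, Rational(1, 2)))), -1) (c = Pow(Add(Add(Add(1, -9), -5), Pow(Add(-2, -10), Rational(1, 2))), -1) = Pow(Add(Add(-8, -5), Pow(-12, Rational(1, 2))), -1) = Pow(Add(-13, Mul(2, I, Pow(3, Rational(1, 2)))), -1) ≈ Add(-0.071823, Mul(-0.019139, I)))
Function('k')(v) = Mul(Pow(v, -1), Add(Rational(-13, 181), Mul(Rational(-2, 181), I, Pow(3, Rational(1, 2))))) (Function('k')(v) = Mul(Add(Rational(-13, 181), Mul(Rational(-2, 181), I, Pow(3, Rational(1, 2)))), Pow(v, -1)) = Mul(Pow(v, -1), Add(Rational(-13, 181), Mul(Rational(-2, 181), I, Pow(3, Rational(1, 2))))))
Mul(Function('k')(E), 131) = Mul(Mul(Rational(1, 181), Pow(Rational(191, 24), -1), Add(-13, Mul(-2, I, Pow(3, Rational(1, 2))))), 131) = Mul(Mul(Rational(1, 181), Rational(24, 191), Add(-13, Mul(-2, I, Pow(3, Rational(1, 2))))), 131) = Mul(Add(Rational(-312, 34571), Mul(Rational(-48, 34571), I, Pow(3, Rational(1, 2)))), 131) = Add(Rational(-40872, 34571), Mul(Rational(-6288, 34571), I, Pow(3, Rational(1, 2))))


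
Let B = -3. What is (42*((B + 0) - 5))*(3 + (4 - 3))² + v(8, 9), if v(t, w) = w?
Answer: -5367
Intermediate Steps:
(42*((B + 0) - 5))*(3 + (4 - 3))² + v(8, 9) = (42*((-3 + 0) - 5))*(3 + (4 - 3))² + 9 = (42*(-3 - 5))*(3 + 1)² + 9 = (42*(-8))*4² + 9 = -336*16 + 9 = -5376 + 9 = -5367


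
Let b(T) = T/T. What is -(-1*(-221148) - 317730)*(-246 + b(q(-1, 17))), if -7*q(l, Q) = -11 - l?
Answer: -23662590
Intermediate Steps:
q(l, Q) = 11/7 + l/7 (q(l, Q) = -(-11 - l)/7 = 11/7 + l/7)
b(T) = 1
-(-1*(-221148) - 317730)*(-246 + b(q(-1, 17))) = -(-1*(-221148) - 317730)*(-246 + 1) = -(221148 - 317730)*(-245) = -(-96582)*(-245) = -1*23662590 = -23662590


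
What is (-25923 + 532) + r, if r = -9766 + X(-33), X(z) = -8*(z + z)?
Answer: -34629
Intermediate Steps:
X(z) = -16*z
r = -9238 (r = -9766 - 16*(-33) = -9766 + 528 = -9238)
(-25923 + 532) + r = (-25923 + 532) - 9238 = -25391 - 9238 = -34629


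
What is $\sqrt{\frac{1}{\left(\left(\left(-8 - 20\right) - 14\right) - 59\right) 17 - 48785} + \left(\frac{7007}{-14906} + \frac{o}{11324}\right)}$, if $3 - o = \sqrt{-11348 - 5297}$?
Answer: $\frac{\sqrt{-1477734500985916376343 - 277748724816945639 i \sqrt{16645}}}{56082319494} \approx 0.0083101 - 0.68549 i$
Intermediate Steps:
$o = 3 - i \sqrt{16645}$ ($o = 3 - \sqrt{-11348 - 5297} = 3 - \sqrt{-16645} = 3 - i \sqrt{16645} \approx 3.0 - 129.02 i$)
$\sqrt{\frac{1}{\left(\left(\left(-8 - 20\right) - 14\right) - 59\right) 17 - 48785} + \left(\frac{7007}{-14906} + \frac{o}{11324}\right)} = \sqrt{\frac{1}{\left(\left(\left(-8 - 20\right) - 14\right) - 59\right) 17 - 48785} + \left(\frac{7007}{-14906} + \frac{3 - i \sqrt{16645}}{11324}\right)} = \sqrt{\frac{1}{\left(\left(-28 - 14\right) - 59\right) 17 - 48785} + \left(7007 \left(- \frac{1}{14906}\right) + \left(3 - i \sqrt{16645}\right) \frac{1}{11324}\right)} = \sqrt{\frac{1}{\left(-42 - 59\right) 17 - 48785} - \left(\frac{39651275}{84397772} + \frac{i \sqrt{16645}}{11324}\right)} = \sqrt{\frac{1}{\left(-101\right) 17 - 48785} - \left(\frac{39651275}{84397772} + \frac{i \sqrt{16645}}{11324}\right)} = \sqrt{\frac{1}{-1717 - 48785} - \left(\frac{39651275}{84397772} + \frac{i \sqrt{16645}}{11324}\right)} = \sqrt{\frac{1}{-50502} - \left(\frac{39651275}{84397772} + \frac{i \sqrt{16645}}{11324}\right)} = \sqrt{- \frac{1}{50502} - \left(\frac{39651275}{84397772} + \frac{i \sqrt{16645}}{11324}\right)} = \sqrt{- \frac{52698765469}{112164638988} - \frac{i \sqrt{16645}}{11324}}$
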